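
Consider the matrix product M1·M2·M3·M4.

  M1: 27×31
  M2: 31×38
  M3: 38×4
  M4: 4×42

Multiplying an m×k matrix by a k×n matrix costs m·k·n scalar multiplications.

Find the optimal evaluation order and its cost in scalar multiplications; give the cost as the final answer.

Adjacent pairs: M1M2 = 27·31·38 = 31806; M2M3 = 31·38·4 = 4712; M3M4 = 38·4·42 = 6384.
Length 3: M1..M3: k=1: 0+4712+27·31·4=8060; k=2: 31806+0+27·38·4=35910 → min 8060 | M2..M4: k=2: 0+6384+31·38·42=55860; k=3: 4712+0+31·4·42=9920 → min 9920.
Length 4: M1..M4: k=1: 0+9920+27·31·42=45074; k=2: 31806+6384+27·38·42=81282; k=3: 8060+0+27·4·42=12596 → min 12596.
Optimal parenthesization: ((M1·(M2·M3))·M4) with cost 12596.

12596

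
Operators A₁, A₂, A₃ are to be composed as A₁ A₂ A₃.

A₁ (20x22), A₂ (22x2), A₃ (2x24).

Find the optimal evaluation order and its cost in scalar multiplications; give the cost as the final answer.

(A₁ (A₂ A₃)): cost 11616.
((A₁ A₂) A₃): cost 1840.
Optimal: ((A₁ A₂) A₃) with cost 1840.

1840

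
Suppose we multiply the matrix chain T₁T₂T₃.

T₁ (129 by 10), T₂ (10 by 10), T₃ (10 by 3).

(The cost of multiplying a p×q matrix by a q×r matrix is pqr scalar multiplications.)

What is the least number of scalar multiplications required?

Order (T₁(T₂T₃)): (T₂T₃): 10×10 by 10×3 → 10×3, cost 10·10·3 = 300; (T₁(T₂T₃)): 129×10 by 10×3 → 129×3, cost 129·10·3 = 3870; cumulative 4170. Total 4170.
Order ((T₁T₂)T₃): (T₁T₂): 129×10 by 10×10 → 129×10, cost 129·10·10 = 12900; ((T₁T₂)T₃): 129×10 by 10×3 → 129×3, cost 129·10·3 = 3870; cumulative 16770. Total 16770.
Minimum: 4170.

4170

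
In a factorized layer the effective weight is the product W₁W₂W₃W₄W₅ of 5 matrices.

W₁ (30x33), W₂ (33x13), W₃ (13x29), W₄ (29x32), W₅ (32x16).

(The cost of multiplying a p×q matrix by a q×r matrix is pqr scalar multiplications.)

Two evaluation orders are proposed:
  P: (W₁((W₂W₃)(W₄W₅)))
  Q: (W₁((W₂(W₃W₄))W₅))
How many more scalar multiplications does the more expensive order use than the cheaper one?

Order P = (W₁((W₂W₃)(W₄W₅))): (W₂W₃): 33×13 by 13×29 → 33×29, cost 33·13·29 = 12441; (W₄W₅): 29×32 by 32×16 → 29×16, cost 29·32·16 = 14848; ((W₂W₃)(W₄W₅)): 33×29 by 29×16 → 33×16, cost 33·29·16 = 15312; cumulative 42601; (W₁((W₂W₃)(W₄W₅))): 30×33 by 33×16 → 30×16, cost 30·33·16 = 15840; cumulative 58441. Total 58441.
Order Q = (W₁((W₂(W₃W₄))W₅)): (W₃W₄): 13×29 by 29×32 → 13×32, cost 13·29·32 = 12064; (W₂(W₃W₄)): 33×13 by 13×32 → 33×32, cost 33·13·32 = 13728; cumulative 25792; ((W₂(W₃W₄))W₅): 33×32 by 32×16 → 33×16, cost 33·32·16 = 16896; cumulative 42688; (W₁((W₂(W₃W₄))W₅)): 30×33 by 33×16 → 30×16, cost 30·33·16 = 15840; cumulative 58528. Total 58528.
Difference: |58441 − 58528| = 87.

87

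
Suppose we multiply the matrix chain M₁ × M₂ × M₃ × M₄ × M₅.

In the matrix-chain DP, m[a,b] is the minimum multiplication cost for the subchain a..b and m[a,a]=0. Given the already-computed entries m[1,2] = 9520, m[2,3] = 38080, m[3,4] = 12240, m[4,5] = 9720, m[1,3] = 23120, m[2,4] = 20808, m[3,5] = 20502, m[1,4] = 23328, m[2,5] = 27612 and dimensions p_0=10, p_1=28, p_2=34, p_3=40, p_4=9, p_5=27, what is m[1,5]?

m[1,5] = min over k∈[1,4] of m[1,k]+m[k+1,5]+p_{0}·p_k·p_{5}.
k=1: 0 + 27612 + 10·28·27 = 35172; k=2: 9520 + 20502 + 10·34·27 = 39202; k=3: 23120 + 9720 + 10·40·27 = 43640; k=4: 23328 + 0 + 10·9·27 = 25758.
Minimum: 25758 at k=4.

25758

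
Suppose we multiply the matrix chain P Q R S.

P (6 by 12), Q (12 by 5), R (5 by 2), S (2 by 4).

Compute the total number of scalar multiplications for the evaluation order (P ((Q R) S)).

(Q R): 12×5 by 5×2 → 12×2, cost 12·5·2 = 120
((Q R) S): 12×2 by 2×4 → 12×4, cost 12·2·4 = 96; cumulative 216
(P ((Q R) S)): 6×12 by 12×4 → 6×4, cost 6·12·4 = 288; cumulative 504
Total: 504 scalar multiplications.

504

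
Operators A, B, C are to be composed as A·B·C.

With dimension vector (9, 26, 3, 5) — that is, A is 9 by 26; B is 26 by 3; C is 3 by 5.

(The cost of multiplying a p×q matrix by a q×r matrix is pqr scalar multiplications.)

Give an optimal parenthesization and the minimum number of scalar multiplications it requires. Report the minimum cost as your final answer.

837

(A·(B·C)): cost 1560.
((A·B)·C): cost 837.
Optimal: ((A·B)·C) with cost 837.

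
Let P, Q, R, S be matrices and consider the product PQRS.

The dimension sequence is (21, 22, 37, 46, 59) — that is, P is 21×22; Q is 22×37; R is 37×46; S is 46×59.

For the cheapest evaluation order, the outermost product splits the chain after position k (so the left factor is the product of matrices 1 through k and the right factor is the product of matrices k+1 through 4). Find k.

3

Adjacent pairs: PQ = 21·22·37 = 17094; QR = 22·37·46 = 37444; RS = 37·46·59 = 100418.
Length 3: P..R: k=1: 0+37444+21·22·46=58696; k=2: 17094+0+21·37·46=52836 → min 52836 | Q..S: k=2: 0+100418+22·37·59=148444; k=3: 37444+0+22·46·59=97152 → min 97152.
Top-level splits: k=1: (P..P)·(Q..S) → 0+97152+21·22·59 = 124410; k=2: (P..Q)·(R..S) → 17094+100418+21·37·59 = 163355; k=3: (P..R)·(S..S) → 52836+0+21·46·59 = 109830.
Best split is after R, i.e. k = 3.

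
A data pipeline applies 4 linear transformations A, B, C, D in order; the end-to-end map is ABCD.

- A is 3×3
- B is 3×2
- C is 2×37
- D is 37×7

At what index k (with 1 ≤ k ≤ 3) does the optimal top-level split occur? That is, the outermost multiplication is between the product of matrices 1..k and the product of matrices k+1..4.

2

Adjacent pairs: AB = 3·3·2 = 18; BC = 3·2·37 = 222; CD = 2·37·7 = 518.
Length 3: A..C: k=1: 0+222+3·3·37=555; k=2: 18+0+3·2·37=240 → min 240 | B..D: k=2: 0+518+3·2·7=560; k=3: 222+0+3·37·7=999 → min 560.
Top-level splits: k=1: (A..A)·(B..D) → 0+560+3·3·7 = 623; k=2: (A..B)·(C..D) → 18+518+3·2·7 = 578; k=3: (A..C)·(D..D) → 240+0+3·37·7 = 1017.
Best split is after B, i.e. k = 2.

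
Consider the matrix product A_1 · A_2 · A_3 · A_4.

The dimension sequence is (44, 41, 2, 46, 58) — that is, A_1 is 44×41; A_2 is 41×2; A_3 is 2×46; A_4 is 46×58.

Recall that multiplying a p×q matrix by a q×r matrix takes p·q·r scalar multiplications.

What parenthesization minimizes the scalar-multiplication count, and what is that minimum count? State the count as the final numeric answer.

14048

Adjacent pairs: A_1A_2 = 44·41·2 = 3608; A_2A_3 = 41·2·46 = 3772; A_3A_4 = 2·46·58 = 5336.
Length 3: A_1..A_3: k=1: 0+3772+44·41·46=86756; k=2: 3608+0+44·2·46=7656 → min 7656 | A_2..A_4: k=2: 0+5336+41·2·58=10092; k=3: 3772+0+41·46·58=113160 → min 10092.
Length 4: A_1..A_4: k=1: 0+10092+44·41·58=114724; k=2: 3608+5336+44·2·58=14048; k=3: 7656+0+44·46·58=125048 → min 14048.
Optimal parenthesization: ((A_1 · A_2) · (A_3 · A_4)) with cost 14048.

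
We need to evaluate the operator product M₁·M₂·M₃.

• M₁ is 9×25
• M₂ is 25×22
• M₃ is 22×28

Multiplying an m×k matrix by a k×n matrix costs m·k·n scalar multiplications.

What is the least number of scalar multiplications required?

10494

Order (M₁·(M₂·M₃)): (M₂·M₃): 25×22 by 22×28 → 25×28, cost 25·22·28 = 15400; (M₁·(M₂·M₃)): 9×25 by 25×28 → 9×28, cost 9·25·28 = 6300; cumulative 21700. Total 21700.
Order ((M₁·M₂)·M₃): (M₁·M₂): 9×25 by 25×22 → 9×22, cost 9·25·22 = 4950; ((M₁·M₂)·M₃): 9×22 by 22×28 → 9×28, cost 9·22·28 = 5544; cumulative 10494. Total 10494.
Minimum: 10494.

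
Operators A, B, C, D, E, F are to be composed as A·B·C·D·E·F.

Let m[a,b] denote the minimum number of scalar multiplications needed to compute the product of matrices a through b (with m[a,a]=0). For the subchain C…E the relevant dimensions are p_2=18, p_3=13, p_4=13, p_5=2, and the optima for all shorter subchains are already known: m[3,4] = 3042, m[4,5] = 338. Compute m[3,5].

m[3,5] = min over k∈[3,4] of m[3,k]+m[k+1,5]+p_{2}·p_k·p_{5}.
k=3: 0 + 338 + 18·13·2 = 806; k=4: 3042 + 0 + 18·13·2 = 3510.
Minimum: 806 at k=3.

806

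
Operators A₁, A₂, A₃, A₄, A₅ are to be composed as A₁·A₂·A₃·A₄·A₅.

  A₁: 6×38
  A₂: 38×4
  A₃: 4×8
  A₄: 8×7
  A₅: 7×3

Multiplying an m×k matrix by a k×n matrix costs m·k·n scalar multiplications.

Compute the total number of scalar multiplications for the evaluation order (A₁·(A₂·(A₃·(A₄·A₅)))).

(A₄·A₅): 8×7 by 7×3 → 8×3, cost 8·7·3 = 168
(A₃·(A₄·A₅)): 4×8 by 8×3 → 4×3, cost 4·8·3 = 96; cumulative 264
(A₂·(A₃·(A₄·A₅))): 38×4 by 4×3 → 38×3, cost 38·4·3 = 456; cumulative 720
(A₁·(A₂·(A₃·(A₄·A₅)))): 6×38 by 38×3 → 6×3, cost 6·38·3 = 684; cumulative 1404
Total: 1404 scalar multiplications.

1404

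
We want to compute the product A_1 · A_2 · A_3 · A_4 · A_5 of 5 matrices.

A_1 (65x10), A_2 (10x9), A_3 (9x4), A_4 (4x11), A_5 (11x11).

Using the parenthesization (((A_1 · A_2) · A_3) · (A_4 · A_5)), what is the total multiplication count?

(A_1 · A_2): 65×10 by 10×9 → 65×9, cost 65·10·9 = 5850
((A_1 · A_2) · A_3): 65×9 by 9×4 → 65×4, cost 65·9·4 = 2340; cumulative 8190
(A_4 · A_5): 4×11 by 11×11 → 4×11, cost 4·11·11 = 484
(((A_1 · A_2) · A_3) · (A_4 · A_5)): 65×4 by 4×11 → 65×11, cost 65·4·11 = 2860; cumulative 11534
Total: 11534 scalar multiplications.

11534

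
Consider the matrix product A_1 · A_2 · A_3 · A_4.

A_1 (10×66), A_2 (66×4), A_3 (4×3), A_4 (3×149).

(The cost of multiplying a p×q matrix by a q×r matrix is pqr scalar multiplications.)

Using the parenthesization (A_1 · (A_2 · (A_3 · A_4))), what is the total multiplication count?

139464

(A_3 · A_4): 4×3 by 3×149 → 4×149, cost 4·3·149 = 1788
(A_2 · (A_3 · A_4)): 66×4 by 4×149 → 66×149, cost 66·4·149 = 39336; cumulative 41124
(A_1 · (A_2 · (A_3 · A_4))): 10×66 by 66×149 → 10×149, cost 10·66·149 = 98340; cumulative 139464
Total: 139464 scalar multiplications.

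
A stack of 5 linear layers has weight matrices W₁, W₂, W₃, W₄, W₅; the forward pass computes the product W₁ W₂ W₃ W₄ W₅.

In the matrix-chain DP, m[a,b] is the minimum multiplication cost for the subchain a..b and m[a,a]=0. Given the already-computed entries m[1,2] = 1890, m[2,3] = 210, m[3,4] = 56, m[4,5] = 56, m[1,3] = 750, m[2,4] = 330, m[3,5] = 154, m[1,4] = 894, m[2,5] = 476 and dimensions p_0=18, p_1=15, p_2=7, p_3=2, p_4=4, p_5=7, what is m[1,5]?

1058

m[1,5] = min over k∈[1,4] of m[1,k]+m[k+1,5]+p_{0}·p_k·p_{5}.
k=1: 0 + 476 + 18·15·7 = 2366; k=2: 1890 + 154 + 18·7·7 = 2926; k=3: 750 + 56 + 18·2·7 = 1058; k=4: 894 + 0 + 18·4·7 = 1398.
Minimum: 1058 at k=3.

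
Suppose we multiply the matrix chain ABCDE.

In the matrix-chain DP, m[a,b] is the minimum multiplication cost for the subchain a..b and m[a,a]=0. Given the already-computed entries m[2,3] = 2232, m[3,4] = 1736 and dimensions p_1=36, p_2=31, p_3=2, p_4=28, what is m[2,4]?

m[2,4] = min over k∈[2,3] of m[2,k]+m[k+1,4]+p_{1}·p_k·p_{4}.
k=2: 0 + 1736 + 36·31·28 = 32984; k=3: 2232 + 0 + 36·2·28 = 4248.
Minimum: 4248 at k=3.

4248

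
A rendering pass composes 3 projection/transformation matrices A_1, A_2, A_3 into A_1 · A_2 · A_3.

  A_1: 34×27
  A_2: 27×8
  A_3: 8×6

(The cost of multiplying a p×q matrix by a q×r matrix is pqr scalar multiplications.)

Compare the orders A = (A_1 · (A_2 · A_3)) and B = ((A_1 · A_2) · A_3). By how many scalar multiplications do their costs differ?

Order A = (A_1 · (A_2 · A_3)): (A_2 · A_3): 27×8 by 8×6 → 27×6, cost 27·8·6 = 1296; (A_1 · (A_2 · A_3)): 34×27 by 27×6 → 34×6, cost 34·27·6 = 5508; cumulative 6804. Total 6804.
Order B = ((A_1 · A_2) · A_3): (A_1 · A_2): 34×27 by 27×8 → 34×8, cost 34·27·8 = 7344; ((A_1 · A_2) · A_3): 34×8 by 8×6 → 34×6, cost 34·8·6 = 1632; cumulative 8976. Total 8976.
Difference: |6804 − 8976| = 2172.

2172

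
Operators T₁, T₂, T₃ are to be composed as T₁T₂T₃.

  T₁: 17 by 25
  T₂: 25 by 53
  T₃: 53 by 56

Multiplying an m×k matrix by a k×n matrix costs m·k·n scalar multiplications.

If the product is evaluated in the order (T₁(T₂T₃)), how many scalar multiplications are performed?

98000

(T₂T₃): 25×53 by 53×56 → 25×56, cost 25·53·56 = 74200
(T₁(T₂T₃)): 17×25 by 25×56 → 17×56, cost 17·25·56 = 23800; cumulative 98000
Total: 98000 scalar multiplications.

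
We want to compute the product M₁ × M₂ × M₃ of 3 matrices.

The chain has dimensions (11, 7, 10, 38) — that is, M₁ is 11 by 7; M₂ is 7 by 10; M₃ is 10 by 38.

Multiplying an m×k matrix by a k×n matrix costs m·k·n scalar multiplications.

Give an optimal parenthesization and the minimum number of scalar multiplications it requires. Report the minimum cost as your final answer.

4950

(M₁ × (M₂ × M₃)): cost 5586.
((M₁ × M₂) × M₃): cost 4950.
Optimal: ((M₁ × M₂) × M₃) with cost 4950.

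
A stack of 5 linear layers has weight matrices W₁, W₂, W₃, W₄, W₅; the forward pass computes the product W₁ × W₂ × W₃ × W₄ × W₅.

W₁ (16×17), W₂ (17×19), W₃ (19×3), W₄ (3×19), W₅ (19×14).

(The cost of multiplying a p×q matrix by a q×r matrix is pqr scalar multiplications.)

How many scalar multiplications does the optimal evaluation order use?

3255

Adjacent pairs: W₁W₂ = 16·17·19 = 5168; W₂W₃ = 17·19·3 = 969; W₃W₄ = 19·3·19 = 1083; W₄W₅ = 3·19·14 = 798.
Length 3: W₁..W₃: k=1: 0+969+16·17·3=1785; k=2: 5168+0+16·19·3=6080 → min 1785 | W₂..W₄: k=2: 0+1083+17·19·19=7220; k=3: 969+0+17·3·19=1938 → min 1938 | W₃..W₅: k=3: 0+798+19·3·14=1596; k=4: 1083+0+19·19·14=6137 → min 1596.
Length 4: W₁..W₄: k=1: 0+1938+16·17·19=7106; k=2: 5168+1083+16·19·19=12027; k=3: 1785+0+16·3·19=2697 → min 2697 | W₂..W₅: k=2: 0+1596+17·19·14=6118; k=3: 969+798+17·3·14=2481; k=4: 1938+0+17·19·14=6460 → min 2481.
Length 5: W₁..W₅: k=1: 0+2481+16·17·14=6289; k=2: 5168+1596+16·19·14=11020; k=3: 1785+798+16·3·14=3255; k=4: 2697+0+16·19·14=6953 → min 3255.
Optimal order: ((W₁ × (W₂ × W₃)) × (W₄ × W₅)) with cost 3255.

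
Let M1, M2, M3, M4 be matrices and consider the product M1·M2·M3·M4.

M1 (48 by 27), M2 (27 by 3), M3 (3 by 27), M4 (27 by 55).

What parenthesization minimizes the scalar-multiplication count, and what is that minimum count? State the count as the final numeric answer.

Adjacent pairs: M1M2 = 48·27·3 = 3888; M2M3 = 27·3·27 = 2187; M3M4 = 3·27·55 = 4455.
Length 3: M1..M3: k=1: 0+2187+48·27·27=37179; k=2: 3888+0+48·3·27=7776 → min 7776 | M2..M4: k=2: 0+4455+27·3·55=8910; k=3: 2187+0+27·27·55=42282 → min 8910.
Length 4: M1..M4: k=1: 0+8910+48·27·55=80190; k=2: 3888+4455+48·3·55=16263; k=3: 7776+0+48·27·55=79056 → min 16263.
Optimal parenthesization: ((M1·M2)·(M3·M4)) with cost 16263.

16263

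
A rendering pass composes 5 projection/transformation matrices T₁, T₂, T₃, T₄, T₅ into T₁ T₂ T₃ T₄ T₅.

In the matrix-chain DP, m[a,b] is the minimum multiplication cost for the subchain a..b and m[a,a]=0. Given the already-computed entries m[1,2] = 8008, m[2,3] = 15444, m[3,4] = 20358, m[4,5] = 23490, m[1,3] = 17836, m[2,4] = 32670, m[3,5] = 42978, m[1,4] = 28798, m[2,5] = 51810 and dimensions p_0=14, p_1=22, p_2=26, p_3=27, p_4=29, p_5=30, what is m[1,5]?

m[1,5] = min over k∈[1,4] of m[1,k]+m[k+1,5]+p_{0}·p_k·p_{5}.
k=1: 0 + 51810 + 14·22·30 = 61050; k=2: 8008 + 42978 + 14·26·30 = 61906; k=3: 17836 + 23490 + 14·27·30 = 52666; k=4: 28798 + 0 + 14·29·30 = 40978.
Minimum: 40978 at k=4.

40978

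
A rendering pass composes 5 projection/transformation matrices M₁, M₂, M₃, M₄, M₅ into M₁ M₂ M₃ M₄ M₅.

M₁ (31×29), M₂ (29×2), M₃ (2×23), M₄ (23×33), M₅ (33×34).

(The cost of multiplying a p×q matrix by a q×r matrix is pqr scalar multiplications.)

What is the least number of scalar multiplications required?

7668

Adjacent pairs: M₁M₂ = 31·29·2 = 1798; M₂M₃ = 29·2·23 = 1334; M₃M₄ = 2·23·33 = 1518; M₄M₅ = 23·33·34 = 25806.
Length 3: M₁..M₃: k=1: 0+1334+31·29·23=22011; k=2: 1798+0+31·2·23=3224 → min 3224 | M₂..M₄: k=2: 0+1518+29·2·33=3432; k=3: 1334+0+29·23·33=23345 → min 3432 | M₃..M₅: k=3: 0+25806+2·23·34=27370; k=4: 1518+0+2·33·34=3762 → min 3762.
Length 4: M₁..M₄: k=1: 0+3432+31·29·33=33099; k=2: 1798+1518+31·2·33=5362; k=3: 3224+0+31·23·33=26753 → min 5362 | M₂..M₅: k=2: 0+3762+29·2·34=5734; k=3: 1334+25806+29·23·34=49818; k=4: 3432+0+29·33·34=35970 → min 5734.
Length 5: M₁..M₅: k=1: 0+5734+31·29·34=36300; k=2: 1798+3762+31·2·34=7668; k=3: 3224+25806+31·23·34=53272; k=4: 5362+0+31·33·34=40144 → min 7668.
Optimal order: ((M₁ M₂) ((M₃ M₄) M₅)) with cost 7668.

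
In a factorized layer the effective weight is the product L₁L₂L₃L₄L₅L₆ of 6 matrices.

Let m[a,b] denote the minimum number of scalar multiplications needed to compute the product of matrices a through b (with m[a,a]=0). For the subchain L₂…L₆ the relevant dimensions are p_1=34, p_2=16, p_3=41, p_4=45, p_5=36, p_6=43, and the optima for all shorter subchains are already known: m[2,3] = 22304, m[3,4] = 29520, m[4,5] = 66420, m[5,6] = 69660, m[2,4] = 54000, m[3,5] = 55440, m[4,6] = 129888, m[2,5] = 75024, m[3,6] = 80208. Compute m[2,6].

103600

m[2,6] = min over k∈[2,5] of m[2,k]+m[k+1,6]+p_{1}·p_k·p_{6}.
k=2: 0 + 80208 + 34·16·43 = 103600; k=3: 22304 + 129888 + 34·41·43 = 212134; k=4: 54000 + 69660 + 34·45·43 = 189450; k=5: 75024 + 0 + 34·36·43 = 127656.
Minimum: 103600 at k=2.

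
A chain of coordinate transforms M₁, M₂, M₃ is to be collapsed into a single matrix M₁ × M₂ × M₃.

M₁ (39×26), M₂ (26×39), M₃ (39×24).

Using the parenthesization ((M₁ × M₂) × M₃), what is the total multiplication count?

(M₁ × M₂): 39×26 by 26×39 → 39×39, cost 39·26·39 = 39546
((M₁ × M₂) × M₃): 39×39 by 39×24 → 39×24, cost 39·39·24 = 36504; cumulative 76050
Total: 76050 scalar multiplications.

76050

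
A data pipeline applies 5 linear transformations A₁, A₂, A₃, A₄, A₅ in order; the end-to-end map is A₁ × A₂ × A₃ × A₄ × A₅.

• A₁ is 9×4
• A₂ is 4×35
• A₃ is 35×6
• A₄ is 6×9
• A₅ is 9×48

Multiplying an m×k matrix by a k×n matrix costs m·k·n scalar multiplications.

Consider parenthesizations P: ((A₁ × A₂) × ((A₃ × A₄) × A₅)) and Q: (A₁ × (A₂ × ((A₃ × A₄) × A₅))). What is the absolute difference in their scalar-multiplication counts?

Order P = ((A₁ × A₂) × ((A₃ × A₄) × A₅)): (A₁ × A₂): 9×4 by 4×35 → 9×35, cost 9·4·35 = 1260; (A₃ × A₄): 35×6 by 6×9 → 35×9, cost 35·6·9 = 1890; ((A₃ × A₄) × A₅): 35×9 by 9×48 → 35×48, cost 35·9·48 = 15120; cumulative 17010; ((A₁ × A₂) × ((A₃ × A₄) × A₅)): 9×35 by 35×48 → 9×48, cost 9·35·48 = 15120; cumulative 33390. Total 33390.
Order Q = (A₁ × (A₂ × ((A₃ × A₄) × A₅))): (A₃ × A₄): 35×6 by 6×9 → 35×9, cost 35·6·9 = 1890; ((A₃ × A₄) × A₅): 35×9 by 9×48 → 35×48, cost 35·9·48 = 15120; cumulative 17010; (A₂ × ((A₃ × A₄) × A₅)): 4×35 by 35×48 → 4×48, cost 4·35·48 = 6720; cumulative 23730; (A₁ × (A₂ × ((A₃ × A₄) × A₅))): 9×4 by 4×48 → 9×48, cost 9·4·48 = 1728; cumulative 25458. Total 25458.
Difference: |33390 − 25458| = 7932.

7932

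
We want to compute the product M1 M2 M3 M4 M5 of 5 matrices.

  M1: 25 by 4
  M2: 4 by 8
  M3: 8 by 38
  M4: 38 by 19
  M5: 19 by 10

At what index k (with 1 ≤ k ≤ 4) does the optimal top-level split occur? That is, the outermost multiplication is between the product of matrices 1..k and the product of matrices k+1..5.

1

Adjacent pairs: M1M2 = 25·4·8 = 800; M2M3 = 4·8·38 = 1216; M3M4 = 8·38·19 = 5776; M4M5 = 38·19·10 = 7220.
Length 3: M1..M3: k=1: 0+1216+25·4·38=5016; k=2: 800+0+25·8·38=8400 → min 5016 | M2..M4: k=2: 0+5776+4·8·19=6384; k=3: 1216+0+4·38·19=4104 → min 4104 | M3..M5: k=3: 0+7220+8·38·10=10260; k=4: 5776+0+8·19·10=7296 → min 7296.
Length 4: M1..M4: k=1: 0+4104+25·4·19=6004; k=2: 800+5776+25·8·19=10376; k=3: 5016+0+25·38·19=23066 → min 6004 | M2..M5: k=2: 0+7296+4·8·10=7616; k=3: 1216+7220+4·38·10=9956; k=4: 4104+0+4·19·10=4864 → min 4864.
Top-level splits: k=1: (M1..M1)·(M2..M5) → 0+4864+25·4·10 = 5864; k=2: (M1..M2)·(M3..M5) → 800+7296+25·8·10 = 10096; k=3: (M1..M3)·(M4..M5) → 5016+7220+25·38·10 = 21736; k=4: (M1..M4)·(M5..M5) → 6004+0+25·19·10 = 10754.
Best split is after M1, i.e. k = 1.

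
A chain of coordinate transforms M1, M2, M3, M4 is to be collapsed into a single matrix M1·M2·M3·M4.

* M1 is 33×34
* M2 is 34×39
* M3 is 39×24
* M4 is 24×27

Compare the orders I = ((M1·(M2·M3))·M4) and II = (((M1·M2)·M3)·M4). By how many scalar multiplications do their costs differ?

Order I = ((M1·(M2·M3))·M4): (M2·M3): 34×39 by 39×24 → 34×24, cost 34·39·24 = 31824; (M1·(M2·M3)): 33×34 by 34×24 → 33×24, cost 33·34·24 = 26928; cumulative 58752; ((M1·(M2·M3))·M4): 33×24 by 24×27 → 33×27, cost 33·24·27 = 21384; cumulative 80136. Total 80136.
Order II = (((M1·M2)·M3)·M4): (M1·M2): 33×34 by 34×39 → 33×39, cost 33·34·39 = 43758; ((M1·M2)·M3): 33×39 by 39×24 → 33×24, cost 33·39·24 = 30888; cumulative 74646; (((M1·M2)·M3)·M4): 33×24 by 24×27 → 33×27, cost 33·24·27 = 21384; cumulative 96030. Total 96030.
Difference: |80136 − 96030| = 15894.

15894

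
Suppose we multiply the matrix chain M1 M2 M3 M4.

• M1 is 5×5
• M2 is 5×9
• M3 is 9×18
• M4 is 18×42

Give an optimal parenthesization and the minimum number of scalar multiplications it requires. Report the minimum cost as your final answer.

4815

Adjacent pairs: M1M2 = 5·5·9 = 225; M2M3 = 5·9·18 = 810; M3M4 = 9·18·42 = 6804.
Length 3: M1..M3: k=1: 0+810+5·5·18=1260; k=2: 225+0+5·9·18=1035 → min 1035 | M2..M4: k=2: 0+6804+5·9·42=8694; k=3: 810+0+5·18·42=4590 → min 4590.
Length 4: M1..M4: k=1: 0+4590+5·5·42=5640; k=2: 225+6804+5·9·42=8919; k=3: 1035+0+5·18·42=4815 → min 4815.
Optimal parenthesization: (((M1 M2) M3) M4) with cost 4815.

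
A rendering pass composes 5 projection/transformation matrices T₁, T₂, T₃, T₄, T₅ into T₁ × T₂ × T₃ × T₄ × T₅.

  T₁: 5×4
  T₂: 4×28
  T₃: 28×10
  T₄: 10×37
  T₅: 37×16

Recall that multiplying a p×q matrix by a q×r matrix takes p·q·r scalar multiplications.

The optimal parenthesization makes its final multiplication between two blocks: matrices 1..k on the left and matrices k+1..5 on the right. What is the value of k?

1

Adjacent pairs: T₁T₂ = 5·4·28 = 560; T₂T₃ = 4·28·10 = 1120; T₃T₄ = 28·10·37 = 10360; T₄T₅ = 10·37·16 = 5920.
Length 3: T₁..T₃: k=1: 0+1120+5·4·10=1320; k=2: 560+0+5·28·10=1960 → min 1320 | T₂..T₄: k=2: 0+10360+4·28·37=14504; k=3: 1120+0+4·10·37=2600 → min 2600 | T₃..T₅: k=3: 0+5920+28·10·16=10400; k=4: 10360+0+28·37·16=26936 → min 10400.
Length 4: T₁..T₄: k=1: 0+2600+5·4·37=3340; k=2: 560+10360+5·28·37=16100; k=3: 1320+0+5·10·37=3170 → min 3170 | T₂..T₅: k=2: 0+10400+4·28·16=12192; k=3: 1120+5920+4·10·16=7680; k=4: 2600+0+4·37·16=4968 → min 4968.
Top-level splits: k=1: (T₁..T₁)·(T₂..T₅) → 0+4968+5·4·16 = 5288; k=2: (T₁..T₂)·(T₃..T₅) → 560+10400+5·28·16 = 13200; k=3: (T₁..T₃)·(T₄..T₅) → 1320+5920+5·10·16 = 8040; k=4: (T₁..T₄)·(T₅..T₅) → 3170+0+5·37·16 = 6130.
Best split is after T₁, i.e. k = 1.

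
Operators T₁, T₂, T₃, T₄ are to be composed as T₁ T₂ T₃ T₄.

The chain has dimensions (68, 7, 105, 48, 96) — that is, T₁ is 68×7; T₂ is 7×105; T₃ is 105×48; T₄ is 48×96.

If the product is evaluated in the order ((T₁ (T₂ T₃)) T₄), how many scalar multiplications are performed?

(T₂ T₃): 7×105 by 105×48 → 7×48, cost 7·105·48 = 35280
(T₁ (T₂ T₃)): 68×7 by 7×48 → 68×48, cost 68·7·48 = 22848; cumulative 58128
((T₁ (T₂ T₃)) T₄): 68×48 by 48×96 → 68×96, cost 68·48·96 = 313344; cumulative 371472
Total: 371472 scalar multiplications.

371472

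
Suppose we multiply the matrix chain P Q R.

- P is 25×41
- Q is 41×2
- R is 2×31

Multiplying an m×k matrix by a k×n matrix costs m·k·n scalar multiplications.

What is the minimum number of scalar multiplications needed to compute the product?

3600

Order (P (Q R)): (Q R): 41×2 by 2×31 → 41×31, cost 41·2·31 = 2542; (P (Q R)): 25×41 by 41×31 → 25×31, cost 25·41·31 = 31775; cumulative 34317. Total 34317.
Order ((P Q) R): (P Q): 25×41 by 41×2 → 25×2, cost 25·41·2 = 2050; ((P Q) R): 25×2 by 2×31 → 25×31, cost 25·2·31 = 1550; cumulative 3600. Total 3600.
Minimum: 3600.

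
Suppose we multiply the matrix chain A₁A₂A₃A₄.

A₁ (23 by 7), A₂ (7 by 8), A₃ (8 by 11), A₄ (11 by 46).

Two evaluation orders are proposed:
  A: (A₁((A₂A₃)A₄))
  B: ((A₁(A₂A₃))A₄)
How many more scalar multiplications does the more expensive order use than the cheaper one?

2461

Order A = (A₁((A₂A₃)A₄)): (A₂A₃): 7×8 by 8×11 → 7×11, cost 7·8·11 = 616; ((A₂A₃)A₄): 7×11 by 11×46 → 7×46, cost 7·11·46 = 3542; cumulative 4158; (A₁((A₂A₃)A₄)): 23×7 by 7×46 → 23×46, cost 23·7·46 = 7406; cumulative 11564. Total 11564.
Order B = ((A₁(A₂A₃))A₄): (A₂A₃): 7×8 by 8×11 → 7×11, cost 7·8·11 = 616; (A₁(A₂A₃)): 23×7 by 7×11 → 23×11, cost 23·7·11 = 1771; cumulative 2387; ((A₁(A₂A₃))A₄): 23×11 by 11×46 → 23×46, cost 23·11·46 = 11638; cumulative 14025. Total 14025.
Difference: |11564 − 14025| = 2461.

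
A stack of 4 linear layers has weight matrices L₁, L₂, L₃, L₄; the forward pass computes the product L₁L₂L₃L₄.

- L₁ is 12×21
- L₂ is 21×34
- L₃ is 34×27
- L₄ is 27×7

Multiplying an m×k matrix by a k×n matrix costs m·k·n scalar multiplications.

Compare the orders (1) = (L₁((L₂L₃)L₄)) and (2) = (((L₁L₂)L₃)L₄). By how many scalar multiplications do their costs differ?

3159

Order (1) = (L₁((L₂L₃)L₄)): (L₂L₃): 21×34 by 34×27 → 21×27, cost 21·34·27 = 19278; ((L₂L₃)L₄): 21×27 by 27×7 → 21×7, cost 21·27·7 = 3969; cumulative 23247; (L₁((L₂L₃)L₄)): 12×21 by 21×7 → 12×7, cost 12·21·7 = 1764; cumulative 25011. Total 25011.
Order (2) = (((L₁L₂)L₃)L₄): (L₁L₂): 12×21 by 21×34 → 12×34, cost 12·21·34 = 8568; ((L₁L₂)L₃): 12×34 by 34×27 → 12×27, cost 12·34·27 = 11016; cumulative 19584; (((L₁L₂)L₃)L₄): 12×27 by 27×7 → 12×7, cost 12·27·7 = 2268; cumulative 21852. Total 21852.
Difference: |25011 − 21852| = 3159.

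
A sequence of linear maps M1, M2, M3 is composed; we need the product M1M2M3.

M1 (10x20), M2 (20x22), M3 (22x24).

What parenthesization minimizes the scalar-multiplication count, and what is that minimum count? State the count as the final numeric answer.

(M1(M2M3)): cost 15360.
((M1M2)M3): cost 9680.
Optimal: ((M1M2)M3) with cost 9680.

9680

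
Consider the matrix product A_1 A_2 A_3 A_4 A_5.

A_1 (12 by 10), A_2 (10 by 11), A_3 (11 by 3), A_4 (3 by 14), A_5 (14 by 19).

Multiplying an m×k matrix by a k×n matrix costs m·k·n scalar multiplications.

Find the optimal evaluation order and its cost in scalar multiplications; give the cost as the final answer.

Adjacent pairs: A_1A_2 = 12·10·11 = 1320; A_2A_3 = 10·11·3 = 330; A_3A_4 = 11·3·14 = 462; A_4A_5 = 3·14·19 = 798.
Length 3: A_1..A_3: k=1: 0+330+12·10·3=690; k=2: 1320+0+12·11·3=1716 → min 690 | A_2..A_4: k=2: 0+462+10·11·14=2002; k=3: 330+0+10·3·14=750 → min 750 | A_3..A_5: k=3: 0+798+11·3·19=1425; k=4: 462+0+11·14·19=3388 → min 1425.
Length 4: A_1..A_4: k=1: 0+750+12·10·14=2430; k=2: 1320+462+12·11·14=3630; k=3: 690+0+12·3·14=1194 → min 1194 | A_2..A_5: k=2: 0+1425+10·11·19=3515; k=3: 330+798+10·3·19=1698; k=4: 750+0+10·14·19=3410 → min 1698.
Length 5: A_1..A_5: k=1: 0+1698+12·10·19=3978; k=2: 1320+1425+12·11·19=5253; k=3: 690+798+12·3·19=2172; k=4: 1194+0+12·14·19=4386 → min 2172.
Optimal parenthesization: ((A_1 (A_2 A_3)) (A_4 A_5)) with cost 2172.

2172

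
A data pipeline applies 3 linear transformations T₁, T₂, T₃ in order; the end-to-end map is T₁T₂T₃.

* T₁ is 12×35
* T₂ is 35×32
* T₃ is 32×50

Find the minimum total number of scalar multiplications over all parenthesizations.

Order (T₁(T₂T₃)): (T₂T₃): 35×32 by 32×50 → 35×50, cost 35·32·50 = 56000; (T₁(T₂T₃)): 12×35 by 35×50 → 12×50, cost 12·35·50 = 21000; cumulative 77000. Total 77000.
Order ((T₁T₂)T₃): (T₁T₂): 12×35 by 35×32 → 12×32, cost 12·35·32 = 13440; ((T₁T₂)T₃): 12×32 by 32×50 → 12×50, cost 12·32·50 = 19200; cumulative 32640. Total 32640.
Minimum: 32640.

32640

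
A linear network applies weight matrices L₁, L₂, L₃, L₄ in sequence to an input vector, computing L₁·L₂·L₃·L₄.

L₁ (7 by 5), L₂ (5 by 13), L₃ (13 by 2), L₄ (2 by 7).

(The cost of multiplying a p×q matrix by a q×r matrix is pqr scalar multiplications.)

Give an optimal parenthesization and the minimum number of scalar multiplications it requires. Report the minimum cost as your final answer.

298

Adjacent pairs: L₁L₂ = 7·5·13 = 455; L₂L₃ = 5·13·2 = 130; L₃L₄ = 13·2·7 = 182.
Length 3: L₁..L₃: k=1: 0+130+7·5·2=200; k=2: 455+0+7·13·2=637 → min 200 | L₂..L₄: k=2: 0+182+5·13·7=637; k=3: 130+0+5·2·7=200 → min 200.
Length 4: L₁..L₄: k=1: 0+200+7·5·7=445; k=2: 455+182+7·13·7=1274; k=3: 200+0+7·2·7=298 → min 298.
Optimal parenthesization: ((L₁·(L₂·L₃))·L₄) with cost 298.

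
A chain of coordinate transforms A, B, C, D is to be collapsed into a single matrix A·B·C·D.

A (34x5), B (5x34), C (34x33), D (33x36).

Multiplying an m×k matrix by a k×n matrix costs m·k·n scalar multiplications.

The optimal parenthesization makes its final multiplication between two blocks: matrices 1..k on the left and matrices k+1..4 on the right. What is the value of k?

Adjacent pairs: AB = 34·5·34 = 5780; BC = 5·34·33 = 5610; CD = 34·33·36 = 40392.
Length 3: A..C: k=1: 0+5610+34·5·33=11220; k=2: 5780+0+34·34·33=43928 → min 11220 | B..D: k=2: 0+40392+5·34·36=46512; k=3: 5610+0+5·33·36=11550 → min 11550.
Top-level splits: k=1: (A..A)·(B..D) → 0+11550+34·5·36 = 17670; k=2: (A..B)·(C..D) → 5780+40392+34·34·36 = 87788; k=3: (A..C)·(D..D) → 11220+0+34·33·36 = 51612.
Best split is after A, i.e. k = 1.

1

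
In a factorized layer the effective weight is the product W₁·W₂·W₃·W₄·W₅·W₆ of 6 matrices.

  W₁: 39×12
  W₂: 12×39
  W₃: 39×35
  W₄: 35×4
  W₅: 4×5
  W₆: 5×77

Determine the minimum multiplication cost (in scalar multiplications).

22756

Adjacent pairs: W₁W₂ = 39·12·39 = 18252; W₂W₃ = 12·39·35 = 16380; W₃W₄ = 39·35·4 = 5460; W₄W₅ = 35·4·5 = 700; W₅W₆ = 4·5·77 = 1540.
Length 3: W₁..W₃: k=1: 0+16380+39·12·35=32760; k=2: 18252+0+39·39·35=71487 → min 32760 | W₂..W₄: k=2: 0+5460+12·39·4=7332; k=3: 16380+0+12·35·4=18060 → min 7332 | W₃..W₅: k=3: 0+700+39·35·5=7525; k=4: 5460+0+39·4·5=6240 → min 6240 | W₄..W₆: k=4: 0+1540+35·4·77=12320; k=5: 700+0+35·5·77=14175 → min 12320.
Length 4: W₁..W₄: k=1: 0+7332+39·12·4=9204; k=2: 18252+5460+39·39·4=29796; k=3: 32760+0+39·35·4=38220 → min 9204 | W₂..W₅: k=2: 0+6240+12·39·5=8580; k=3: 16380+700+12·35·5=19180; k=4: 7332+0+12·4·5=7572 → min 7572 | W₃..W₆: k=3: 0+12320+39·35·77=117425; k=4: 5460+1540+39·4·77=19012; k=5: 6240+0+39·5·77=21255 → min 19012.
Length 5: W₁..W₅: k=1: 0+7572+39·12·5=9912; k=2: 18252+6240+39·39·5=32097; k=3: 32760+700+39·35·5=40285; k=4: 9204+0+39·4·5=9984 → min 9912 | W₂..W₆: k=2: 0+19012+12·39·77=55048; k=3: 16380+12320+12·35·77=61040; k=4: 7332+1540+12·4·77=12568; k=5: 7572+0+12·5·77=12192 → min 12192.
Length 6: W₁..W₆: k=1: 0+12192+39·12·77=48228; k=2: 18252+19012+39·39·77=154381; k=3: 32760+12320+39·35·77=150185; k=4: 9204+1540+39·4·77=22756; k=5: 9912+0+39·5·77=24927 → min 22756.
Optimal order: ((W₁·(W₂·(W₃·W₄)))·(W₅·W₆)) with cost 22756.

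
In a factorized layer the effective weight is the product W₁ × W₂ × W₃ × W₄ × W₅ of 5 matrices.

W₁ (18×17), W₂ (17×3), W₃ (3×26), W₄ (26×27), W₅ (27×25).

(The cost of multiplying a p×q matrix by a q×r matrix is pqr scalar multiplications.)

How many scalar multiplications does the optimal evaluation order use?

6399

Adjacent pairs: W₁W₂ = 18·17·3 = 918; W₂W₃ = 17·3·26 = 1326; W₃W₄ = 3·26·27 = 2106; W₄W₅ = 26·27·25 = 17550.
Length 3: W₁..W₃: k=1: 0+1326+18·17·26=9282; k=2: 918+0+18·3·26=2322 → min 2322 | W₂..W₄: k=2: 0+2106+17·3·27=3483; k=3: 1326+0+17·26·27=13260 → min 3483 | W₃..W₅: k=3: 0+17550+3·26·25=19500; k=4: 2106+0+3·27·25=4131 → min 4131.
Length 4: W₁..W₄: k=1: 0+3483+18·17·27=11745; k=2: 918+2106+18·3·27=4482; k=3: 2322+0+18·26·27=14958 → min 4482 | W₂..W₅: k=2: 0+4131+17·3·25=5406; k=3: 1326+17550+17·26·25=29926; k=4: 3483+0+17·27·25=14958 → min 5406.
Length 5: W₁..W₅: k=1: 0+5406+18·17·25=13056; k=2: 918+4131+18·3·25=6399; k=3: 2322+17550+18·26·25=31572; k=4: 4482+0+18·27·25=16632 → min 6399.
Optimal order: ((W₁ × W₂) × ((W₃ × W₄) × W₅)) with cost 6399.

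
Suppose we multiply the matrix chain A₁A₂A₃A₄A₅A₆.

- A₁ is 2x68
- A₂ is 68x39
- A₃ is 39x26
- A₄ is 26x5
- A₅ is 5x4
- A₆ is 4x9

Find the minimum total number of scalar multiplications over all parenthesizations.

Adjacent pairs: A₁A₂ = 2·68·39 = 5304; A₂A₃ = 68·39·26 = 68952; A₃A₄ = 39·26·5 = 5070; A₄A₅ = 26·5·4 = 520; A₅A₆ = 5·4·9 = 180.
Length 3: A₁..A₃: k=1: 0+68952+2·68·26=72488; k=2: 5304+0+2·39·26=7332 → min 7332 | A₂..A₄: k=2: 0+5070+68·39·5=18330; k=3: 68952+0+68·26·5=77792 → min 18330 | A₃..A₅: k=3: 0+520+39·26·4=4576; k=4: 5070+0+39·5·4=5850 → min 4576 | A₄..A₆: k=4: 0+180+26·5·9=1350; k=5: 520+0+26·4·9=1456 → min 1350.
Length 4: A₁..A₄: k=1: 0+18330+2·68·5=19010; k=2: 5304+5070+2·39·5=10764; k=3: 7332+0+2·26·5=7592 → min 7592 | A₂..A₅: k=2: 0+4576+68·39·4=15184; k=3: 68952+520+68·26·4=76544; k=4: 18330+0+68·5·4=19690 → min 15184 | A₃..A₆: k=3: 0+1350+39·26·9=10476; k=4: 5070+180+39·5·9=7005; k=5: 4576+0+39·4·9=5980 → min 5980.
Length 5: A₁..A₅: k=1: 0+15184+2·68·4=15728; k=2: 5304+4576+2·39·4=10192; k=3: 7332+520+2·26·4=8060; k=4: 7592+0+2·5·4=7632 → min 7632 | A₂..A₆: k=2: 0+5980+68·39·9=29848; k=3: 68952+1350+68·26·9=86214; k=4: 18330+180+68·5·9=21570; k=5: 15184+0+68·4·9=17632 → min 17632.
Length 6: A₁..A₆: k=1: 0+17632+2·68·9=18856; k=2: 5304+5980+2·39·9=11986; k=3: 7332+1350+2·26·9=9150; k=4: 7592+180+2·5·9=7862; k=5: 7632+0+2·4·9=7704 → min 7704.
Optimal order: (((((A₁A₂)A₃)A₄)A₅)A₆) with cost 7704.

7704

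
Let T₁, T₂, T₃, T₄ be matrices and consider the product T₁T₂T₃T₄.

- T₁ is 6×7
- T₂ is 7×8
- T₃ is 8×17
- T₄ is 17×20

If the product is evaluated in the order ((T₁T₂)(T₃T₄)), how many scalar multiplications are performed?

(T₁T₂): 6×7 by 7×8 → 6×8, cost 6·7·8 = 336
(T₃T₄): 8×17 by 17×20 → 8×20, cost 8·17·20 = 2720
((T₁T₂)(T₃T₄)): 6×8 by 8×20 → 6×20, cost 6·8·20 = 960; cumulative 4016
Total: 4016 scalar multiplications.

4016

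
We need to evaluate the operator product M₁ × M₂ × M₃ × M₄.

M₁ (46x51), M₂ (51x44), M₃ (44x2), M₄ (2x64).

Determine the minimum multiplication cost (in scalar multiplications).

Adjacent pairs: M₁M₂ = 46·51·44 = 103224; M₂M₃ = 51·44·2 = 4488; M₃M₄ = 44·2·64 = 5632.
Length 3: M₁..M₃: k=1: 0+4488+46·51·2=9180; k=2: 103224+0+46·44·2=107272 → min 9180 | M₂..M₄: k=2: 0+5632+51·44·64=149248; k=3: 4488+0+51·2·64=11016 → min 11016.
Length 4: M₁..M₄: k=1: 0+11016+46·51·64=161160; k=2: 103224+5632+46·44·64=238392; k=3: 9180+0+46·2·64=15068 → min 15068.
Optimal order: ((M₁ × (M₂ × M₃)) × M₄) with cost 15068.

15068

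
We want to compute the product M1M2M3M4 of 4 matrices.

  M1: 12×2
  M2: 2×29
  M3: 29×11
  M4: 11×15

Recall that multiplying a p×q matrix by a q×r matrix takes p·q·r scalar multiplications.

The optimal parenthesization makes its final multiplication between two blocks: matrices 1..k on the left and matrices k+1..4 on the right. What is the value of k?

1

Adjacent pairs: M1M2 = 12·2·29 = 696; M2M3 = 2·29·11 = 638; M3M4 = 29·11·15 = 4785.
Length 3: M1..M3: k=1: 0+638+12·2·11=902; k=2: 696+0+12·29·11=4524 → min 902 | M2..M4: k=2: 0+4785+2·29·15=5655; k=3: 638+0+2·11·15=968 → min 968.
Top-level splits: k=1: (M1..M1)·(M2..M4) → 0+968+12·2·15 = 1328; k=2: (M1..M2)·(M3..M4) → 696+4785+12·29·15 = 10701; k=3: (M1..M3)·(M4..M4) → 902+0+12·11·15 = 2882.
Best split is after M1, i.e. k = 1.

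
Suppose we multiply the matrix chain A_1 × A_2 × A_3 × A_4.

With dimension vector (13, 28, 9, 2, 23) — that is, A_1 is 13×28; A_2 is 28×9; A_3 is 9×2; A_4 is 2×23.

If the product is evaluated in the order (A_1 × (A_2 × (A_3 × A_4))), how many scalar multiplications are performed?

14582

(A_3 × A_4): 9×2 by 2×23 → 9×23, cost 9·2·23 = 414
(A_2 × (A_3 × A_4)): 28×9 by 9×23 → 28×23, cost 28·9·23 = 5796; cumulative 6210
(A_1 × (A_2 × (A_3 × A_4))): 13×28 by 28×23 → 13×23, cost 13·28·23 = 8372; cumulative 14582
Total: 14582 scalar multiplications.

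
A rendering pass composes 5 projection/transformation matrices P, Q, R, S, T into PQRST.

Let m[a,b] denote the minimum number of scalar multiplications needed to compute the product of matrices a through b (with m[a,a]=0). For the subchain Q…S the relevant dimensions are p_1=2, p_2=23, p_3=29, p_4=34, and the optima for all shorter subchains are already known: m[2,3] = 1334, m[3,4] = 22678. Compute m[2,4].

3306

m[2,4] = min over k∈[2,3] of m[2,k]+m[k+1,4]+p_{1}·p_k·p_{4}.
k=2: 0 + 22678 + 2·23·34 = 24242; k=3: 1334 + 0 + 2·29·34 = 3306.
Minimum: 3306 at k=3.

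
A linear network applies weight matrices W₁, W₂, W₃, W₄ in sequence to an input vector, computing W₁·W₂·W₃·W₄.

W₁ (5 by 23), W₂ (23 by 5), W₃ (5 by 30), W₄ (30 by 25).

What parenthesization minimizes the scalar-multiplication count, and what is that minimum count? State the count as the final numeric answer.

4950

Adjacent pairs: W₁W₂ = 5·23·5 = 575; W₂W₃ = 23·5·30 = 3450; W₃W₄ = 5·30·25 = 3750.
Length 3: W₁..W₃: k=1: 0+3450+5·23·30=6900; k=2: 575+0+5·5·30=1325 → min 1325 | W₂..W₄: k=2: 0+3750+23·5·25=6625; k=3: 3450+0+23·30·25=20700 → min 6625.
Length 4: W₁..W₄: k=1: 0+6625+5·23·25=9500; k=2: 575+3750+5·5·25=4950; k=3: 1325+0+5·30·25=5075 → min 4950.
Optimal parenthesization: ((W₁·W₂)·(W₃·W₄)) with cost 4950.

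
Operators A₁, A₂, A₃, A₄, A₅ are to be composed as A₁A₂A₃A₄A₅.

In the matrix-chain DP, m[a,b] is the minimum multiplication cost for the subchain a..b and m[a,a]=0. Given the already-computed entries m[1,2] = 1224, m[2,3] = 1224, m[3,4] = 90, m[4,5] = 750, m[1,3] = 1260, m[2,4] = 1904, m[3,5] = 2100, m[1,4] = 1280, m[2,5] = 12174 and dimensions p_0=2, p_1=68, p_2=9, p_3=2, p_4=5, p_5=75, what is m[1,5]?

2030

m[1,5] = min over k∈[1,4] of m[1,k]+m[k+1,5]+p_{0}·p_k·p_{5}.
k=1: 0 + 12174 + 2·68·75 = 22374; k=2: 1224 + 2100 + 2·9·75 = 4674; k=3: 1260 + 750 + 2·2·75 = 2310; k=4: 1280 + 0 + 2·5·75 = 2030.
Minimum: 2030 at k=4.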